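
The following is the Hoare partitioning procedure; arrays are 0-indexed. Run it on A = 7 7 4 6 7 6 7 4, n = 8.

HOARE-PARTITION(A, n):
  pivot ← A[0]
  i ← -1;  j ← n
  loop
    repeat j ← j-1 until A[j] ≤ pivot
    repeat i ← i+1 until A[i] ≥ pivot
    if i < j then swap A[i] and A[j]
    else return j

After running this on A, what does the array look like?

4 7 4 6 6 7 7 7

pivot = A[0] = 7; i = -1, j = 8
j→7 (A[7]=4≤7), i→0 (A[0]=7≥7); i<j, swap → 4 7 4 6 7 6 7 7
j→6 (A[6]=7≤7), i→1 (A[1]=7≥7); i<j, swap → 4 7 4 6 7 6 7 7
j→5 (A[5]=6≤7), i→4 (A[4]=7≥7); i<j, swap → 4 7 4 6 6 7 7 7
j→4, i→5; i≥j, return j=4. A = 4 7 4 6 6 7 7 7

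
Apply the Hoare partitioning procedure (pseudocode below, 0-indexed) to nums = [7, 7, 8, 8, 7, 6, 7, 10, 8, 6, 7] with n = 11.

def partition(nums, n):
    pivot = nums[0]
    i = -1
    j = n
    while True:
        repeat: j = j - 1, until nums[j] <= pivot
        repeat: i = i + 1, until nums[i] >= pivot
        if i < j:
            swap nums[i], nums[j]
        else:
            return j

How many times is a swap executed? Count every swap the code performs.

pivot = nums[0] = 7; i = -1, j = 11
j→10 (nums[10]=7≤7), i→0 (nums[0]=7≥7); i<j, swap → [7, 7, 8, 8, 7, 6, 7, 10, 8, 6, 7]
j→9 (nums[9]=6≤7), i→1 (nums[1]=7≥7); i<j, swap → [7, 6, 8, 8, 7, 6, 7, 10, 8, 7, 7]
j→6 (nums[6]=7≤7), i→2 (nums[2]=8≥7); i<j, swap → [7, 6, 7, 8, 7, 6, 8, 10, 8, 7, 7]
j→5 (nums[5]=6≤7), i→3 (nums[3]=8≥7); i<j, swap → [7, 6, 7, 6, 7, 8, 8, 10, 8, 7, 7]
j→4, i→4; i≥j, return j=4. nums = [7, 6, 7, 6, 7, 8, 8, 10, 8, 7, 7]

4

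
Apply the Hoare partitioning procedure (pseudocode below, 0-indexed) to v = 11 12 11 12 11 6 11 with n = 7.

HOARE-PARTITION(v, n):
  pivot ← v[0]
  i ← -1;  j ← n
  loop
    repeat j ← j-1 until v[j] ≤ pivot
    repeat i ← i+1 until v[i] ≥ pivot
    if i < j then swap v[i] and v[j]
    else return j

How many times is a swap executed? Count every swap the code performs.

pivot = v[0] = 11; i = -1, j = 7
j→6 (v[6]=11≤11), i→0 (v[0]=11≥11); i<j, swap → 11 12 11 12 11 6 11
j→5 (v[5]=6≤11), i→1 (v[1]=12≥11); i<j, swap → 11 6 11 12 11 12 11
j→4 (v[4]=11≤11), i→2 (v[2]=11≥11); i<j, swap → 11 6 11 12 11 12 11
j→2, i→3; i≥j, return j=2. v = 11 6 11 12 11 12 11

3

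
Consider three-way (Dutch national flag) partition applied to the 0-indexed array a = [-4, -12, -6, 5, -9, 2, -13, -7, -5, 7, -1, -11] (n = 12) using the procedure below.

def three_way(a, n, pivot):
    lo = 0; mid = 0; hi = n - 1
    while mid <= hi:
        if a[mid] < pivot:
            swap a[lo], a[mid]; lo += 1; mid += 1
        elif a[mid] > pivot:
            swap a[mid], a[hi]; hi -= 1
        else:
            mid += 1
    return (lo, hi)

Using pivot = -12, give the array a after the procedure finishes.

lo=0 mid=0 hi=11
-4>-12: swap(0,11), hi=10 ⇒ [-11, -12, -6, 5, -9, 2, -13, -7, -5, 7, -1, -4]
-11>-12: swap(0,10), hi=9 ⇒ [-1, -12, -6, 5, -9, 2, -13, -7, -5, 7, -11, -4]
-1>-12: swap(0,9), hi=8 ⇒ [7, -12, -6, 5, -9, 2, -13, -7, -5, -1, -11, -4]
7>-12: swap(0,8), hi=7 ⇒ [-5, -12, -6, 5, -9, 2, -13, -7, 7, -1, -11, -4]
-5>-12: swap(0,7), hi=6 ⇒ [-7, -12, -6, 5, -9, 2, -13, -5, 7, -1, -11, -4]
-7>-12: swap(0,6), hi=5 ⇒ [-13, -12, -6, 5, -9, 2, -7, -5, 7, -1, -11, -4]
-13<-12: swap(0,0), lo=1 mid=1 ⇒ [-13, -12, -6, 5, -9, 2, -7, -5, 7, -1, -11, -4]
-12=-12: mid=2
-6>-12: swap(2,5), hi=4 ⇒ [-13, -12, 2, 5, -9, -6, -7, -5, 7, -1, -11, -4]
2>-12: swap(2,4), hi=3 ⇒ [-13, -12, -9, 5, 2, -6, -7, -5, 7, -1, -11, -4]
-9>-12: swap(2,3), hi=2 ⇒ [-13, -12, 5, -9, 2, -6, -7, -5, 7, -1, -11, -4]
5>-12: swap(2,2), hi=1 ⇒ [-13, -12, 5, -9, 2, -6, -7, -5, 7, -1, -11, -4]
done. lo=1 hi=1; a=[-13, -12, 5, -9, 2, -6, -7, -5, 7, -1, -11, -4]

[-13, -12, 5, -9, 2, -6, -7, -5, 7, -1, -11, -4]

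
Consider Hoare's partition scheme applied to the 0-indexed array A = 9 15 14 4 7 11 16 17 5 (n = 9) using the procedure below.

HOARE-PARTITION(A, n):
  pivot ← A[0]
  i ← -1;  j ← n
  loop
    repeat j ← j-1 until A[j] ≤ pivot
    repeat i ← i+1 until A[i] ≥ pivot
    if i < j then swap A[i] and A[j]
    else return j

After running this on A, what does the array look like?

pivot=9
j stops at 8 (5), i stops at 0 (9); swap ⇒ 5 15 14 4 7 11 16 17 9
j stops at 4 (7), i stops at 1 (15); swap ⇒ 5 7 14 4 15 11 16 17 9
j stops at 3 (4), i stops at 2 (14); swap ⇒ 5 7 4 14 15 11 16 17 9
j stops at 2, i stops at 3; i≥j ⇒ return 2. A=5 7 4 14 15 11 16 17 9

5 7 4 14 15 11 16 17 9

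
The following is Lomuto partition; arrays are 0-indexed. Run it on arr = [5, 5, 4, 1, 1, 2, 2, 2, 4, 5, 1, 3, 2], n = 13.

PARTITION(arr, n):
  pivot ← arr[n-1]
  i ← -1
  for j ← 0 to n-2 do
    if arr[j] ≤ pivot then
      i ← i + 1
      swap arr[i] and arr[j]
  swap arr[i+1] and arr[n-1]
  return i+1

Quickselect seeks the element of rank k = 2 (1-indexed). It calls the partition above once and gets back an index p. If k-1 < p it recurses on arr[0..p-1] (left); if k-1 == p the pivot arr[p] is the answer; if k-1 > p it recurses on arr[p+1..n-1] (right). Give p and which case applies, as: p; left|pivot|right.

pivot=2, i=-1
j=0: 5>2, skip
j=1: 5>2, skip
j=2: 4>2, skip
j=3: 1≤2, i=0, swap(0,3) ⇒ [1, 5, 4, 5, 1, 2, 2, 2, 4, 5, 1, 3, 2]
j=4: 1≤2, i=1, swap(1,4) ⇒ [1, 1, 4, 5, 5, 2, 2, 2, 4, 5, 1, 3, 2]
j=5: 2≤2, i=2, swap(2,5) ⇒ [1, 1, 2, 5, 5, 4, 2, 2, 4, 5, 1, 3, 2]
j=6: 2≤2, i=3, swap(3,6) ⇒ [1, 1, 2, 2, 5, 4, 5, 2, 4, 5, 1, 3, 2]
j=7: 2≤2, i=4, swap(4,7) ⇒ [1, 1, 2, 2, 2, 4, 5, 5, 4, 5, 1, 3, 2]
j=8: 4>2, skip
j=9: 5>2, skip
j=10: 1≤2, i=5, swap(5,10) ⇒ [1, 1, 2, 2, 2, 1, 5, 5, 4, 5, 4, 3, 2]
j=11: 3>2, skip
swap(6,12) ⇒ [1, 1, 2, 2, 2, 1, 2, 5, 4, 5, 4, 3, 5]; return 6
p = 6; k-1 = 1 < 6 ⇒ left

6; left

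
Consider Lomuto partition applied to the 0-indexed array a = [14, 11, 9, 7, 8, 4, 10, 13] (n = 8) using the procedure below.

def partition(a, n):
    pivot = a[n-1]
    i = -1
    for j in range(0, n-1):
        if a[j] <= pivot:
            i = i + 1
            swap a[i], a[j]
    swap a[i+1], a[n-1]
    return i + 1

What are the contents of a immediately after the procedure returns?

pivot = a[7] = 13; i = -1
j=0: a[0]=14 > 13 → no swap
j=1: a[1]=11 ≤ 13 → i=0, swap a[0],a[1] → [11, 14, 9, 7, 8, 4, 10, 13]
j=2: a[2]=9 ≤ 13 → i=1, swap a[1],a[2] → [11, 9, 14, 7, 8, 4, 10, 13]
j=3: a[3]=7 ≤ 13 → i=2, swap a[2],a[3] → [11, 9, 7, 14, 8, 4, 10, 13]
j=4: a[4]=8 ≤ 13 → i=3, swap a[3],a[4] → [11, 9, 7, 8, 14, 4, 10, 13]
j=5: a[5]=4 ≤ 13 → i=4, swap a[4],a[5] → [11, 9, 7, 8, 4, 14, 10, 13]
j=6: a[6]=10 ≤ 13 → i=5, swap a[5],a[6] → [11, 9, 7, 8, 4, 10, 14, 13]
final swap a[6],a[7] → [11, 9, 7, 8, 4, 10, 13, 14]; return 6

[11, 9, 7, 8, 4, 10, 13, 14]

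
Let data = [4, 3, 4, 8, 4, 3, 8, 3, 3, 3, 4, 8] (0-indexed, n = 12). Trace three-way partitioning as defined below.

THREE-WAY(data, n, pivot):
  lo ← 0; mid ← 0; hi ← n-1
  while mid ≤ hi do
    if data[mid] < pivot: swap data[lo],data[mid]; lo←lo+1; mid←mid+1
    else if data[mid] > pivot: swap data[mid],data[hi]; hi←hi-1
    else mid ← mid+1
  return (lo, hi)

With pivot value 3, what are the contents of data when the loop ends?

lo=0 mid=0 hi=11
4>3: swap(0,11), hi=10 ⇒ [8, 3, 4, 8, 4, 3, 8, 3, 3, 3, 4, 4]
8>3: swap(0,10), hi=9 ⇒ [4, 3, 4, 8, 4, 3, 8, 3, 3, 3, 8, 4]
4>3: swap(0,9), hi=8 ⇒ [3, 3, 4, 8, 4, 3, 8, 3, 3, 4, 8, 4]
3=3: mid=1
3=3: mid=2
4>3: swap(2,8), hi=7 ⇒ [3, 3, 3, 8, 4, 3, 8, 3, 4, 4, 8, 4]
3=3: mid=3
8>3: swap(3,7), hi=6 ⇒ [3, 3, 3, 3, 4, 3, 8, 8, 4, 4, 8, 4]
3=3: mid=4
4>3: swap(4,6), hi=5 ⇒ [3, 3, 3, 3, 8, 3, 4, 8, 4, 4, 8, 4]
8>3: swap(4,5), hi=4 ⇒ [3, 3, 3, 3, 3, 8, 4, 8, 4, 4, 8, 4]
3=3: mid=5
done. lo=0 hi=4; data=[3, 3, 3, 3, 3, 8, 4, 8, 4, 4, 8, 4]

[3, 3, 3, 3, 3, 8, 4, 8, 4, 4, 8, 4]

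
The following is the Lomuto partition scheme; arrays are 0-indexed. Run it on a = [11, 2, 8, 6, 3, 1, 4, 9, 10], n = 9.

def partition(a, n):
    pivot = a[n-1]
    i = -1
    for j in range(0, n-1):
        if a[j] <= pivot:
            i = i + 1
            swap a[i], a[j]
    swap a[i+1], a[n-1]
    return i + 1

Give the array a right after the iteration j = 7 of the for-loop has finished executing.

pivot = a[8] = 10; i = -1
j=0: a[0]=11 > 10 → no swap
j=1: a[1]=2 ≤ 10 → i=0, swap a[0],a[1] → [2, 11, 8, 6, 3, 1, 4, 9, 10]
j=2: a[2]=8 ≤ 10 → i=1, swap a[1],a[2] → [2, 8, 11, 6, 3, 1, 4, 9, 10]
j=3: a[3]=6 ≤ 10 → i=2, swap a[2],a[3] → [2, 8, 6, 11, 3, 1, 4, 9, 10]
j=4: a[4]=3 ≤ 10 → i=3, swap a[3],a[4] → [2, 8, 6, 3, 11, 1, 4, 9, 10]
j=5: a[5]=1 ≤ 10 → i=4, swap a[4],a[5] → [2, 8, 6, 3, 1, 11, 4, 9, 10]
j=6: a[6]=4 ≤ 10 → i=5, swap a[5],a[6] → [2, 8, 6, 3, 1, 4, 11, 9, 10]
j=7: a[7]=9 ≤ 10 → i=6, swap a[6],a[7] → [2, 8, 6, 3, 1, 4, 9, 11, 10]
(after j=7) a = [2, 8, 6, 3, 1, 4, 9, 11, 10]

[2, 8, 6, 3, 1, 4, 9, 11, 10]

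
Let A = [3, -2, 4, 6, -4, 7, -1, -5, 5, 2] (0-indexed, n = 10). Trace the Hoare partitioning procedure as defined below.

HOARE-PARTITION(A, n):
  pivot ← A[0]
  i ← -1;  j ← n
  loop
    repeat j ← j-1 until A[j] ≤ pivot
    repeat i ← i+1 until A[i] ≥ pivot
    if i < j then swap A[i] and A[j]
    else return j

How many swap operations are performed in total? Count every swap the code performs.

3

pivot = A[0] = 3; i = -1, j = 10
j→9 (A[9]=2≤3), i→0 (A[0]=3≥3); i<j, swap → [2, -2, 4, 6, -4, 7, -1, -5, 5, 3]
j→7 (A[7]=-5≤3), i→2 (A[2]=4≥3); i<j, swap → [2, -2, -5, 6, -4, 7, -1, 4, 5, 3]
j→6 (A[6]=-1≤3), i→3 (A[3]=6≥3); i<j, swap → [2, -2, -5, -1, -4, 7, 6, 4, 5, 3]
j→4, i→5; i≥j, return j=4. A = [2, -2, -5, -1, -4, 7, 6, 4, 5, 3]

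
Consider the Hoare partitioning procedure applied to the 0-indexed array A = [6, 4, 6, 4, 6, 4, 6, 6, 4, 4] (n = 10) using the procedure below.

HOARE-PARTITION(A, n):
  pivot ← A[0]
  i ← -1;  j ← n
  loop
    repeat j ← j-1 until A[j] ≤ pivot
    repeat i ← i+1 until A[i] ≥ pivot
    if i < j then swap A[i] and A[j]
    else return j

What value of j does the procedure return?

pivot=6
j stops at 9 (4), i stops at 0 (6); swap ⇒ [4, 4, 6, 4, 6, 4, 6, 6, 4, 6]
j stops at 8 (4), i stops at 2 (6); swap ⇒ [4, 4, 4, 4, 6, 4, 6, 6, 6, 6]
j stops at 7 (6), i stops at 4 (6); swap ⇒ [4, 4, 4, 4, 6, 4, 6, 6, 6, 6]
j stops at 6, i stops at 6; i≥j ⇒ return 6. A=[4, 4, 4, 4, 6, 4, 6, 6, 6, 6]

6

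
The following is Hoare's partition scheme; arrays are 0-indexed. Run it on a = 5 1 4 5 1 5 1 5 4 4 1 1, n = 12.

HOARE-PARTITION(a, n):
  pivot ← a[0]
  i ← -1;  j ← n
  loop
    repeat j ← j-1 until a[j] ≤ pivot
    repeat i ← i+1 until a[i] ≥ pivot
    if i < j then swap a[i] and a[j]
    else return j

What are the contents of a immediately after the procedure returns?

pivot = a[0] = 5; i = -1, j = 12
j→11 (a[11]=1≤5), i→0 (a[0]=5≥5); i<j, swap → 1 1 4 5 1 5 1 5 4 4 1 5
j→10 (a[10]=1≤5), i→3 (a[3]=5≥5); i<j, swap → 1 1 4 1 1 5 1 5 4 4 5 5
j→9 (a[9]=4≤5), i→5 (a[5]=5≥5); i<j, swap → 1 1 4 1 1 4 1 5 4 5 5 5
j→8 (a[8]=4≤5), i→7 (a[7]=5≥5); i<j, swap → 1 1 4 1 1 4 1 4 5 5 5 5
j→7, i→8; i≥j, return j=7. a = 1 1 4 1 1 4 1 4 5 5 5 5

1 1 4 1 1 4 1 4 5 5 5 5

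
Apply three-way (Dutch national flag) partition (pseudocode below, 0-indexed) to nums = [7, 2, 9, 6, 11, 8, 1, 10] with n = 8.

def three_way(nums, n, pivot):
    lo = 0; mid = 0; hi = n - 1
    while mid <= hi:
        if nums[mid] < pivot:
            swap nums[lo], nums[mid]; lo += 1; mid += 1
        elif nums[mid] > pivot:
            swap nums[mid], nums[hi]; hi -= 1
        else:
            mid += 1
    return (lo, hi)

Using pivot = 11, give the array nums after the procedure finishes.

[7, 2, 9, 6, 8, 1, 10, 11]

lo=0 mid=0 hi=7
7<11: swap(0,0), lo=1 mid=1 ⇒ [7, 2, 9, 6, 11, 8, 1, 10]
2<11: swap(1,1), lo=2 mid=2 ⇒ [7, 2, 9, 6, 11, 8, 1, 10]
9<11: swap(2,2), lo=3 mid=3 ⇒ [7, 2, 9, 6, 11, 8, 1, 10]
6<11: swap(3,3), lo=4 mid=4 ⇒ [7, 2, 9, 6, 11, 8, 1, 10]
11=11: mid=5
8<11: swap(4,5), lo=5 mid=6 ⇒ [7, 2, 9, 6, 8, 11, 1, 10]
1<11: swap(5,6), lo=6 mid=7 ⇒ [7, 2, 9, 6, 8, 1, 11, 10]
10<11: swap(6,7), lo=7 mid=8 ⇒ [7, 2, 9, 6, 8, 1, 10, 11]
done. lo=7 hi=7; nums=[7, 2, 9, 6, 8, 1, 10, 11]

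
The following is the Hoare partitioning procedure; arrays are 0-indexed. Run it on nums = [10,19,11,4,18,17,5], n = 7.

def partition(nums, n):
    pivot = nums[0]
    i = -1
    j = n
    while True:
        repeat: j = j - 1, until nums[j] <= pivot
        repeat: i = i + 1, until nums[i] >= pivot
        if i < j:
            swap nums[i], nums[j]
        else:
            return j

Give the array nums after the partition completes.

pivot = nums[0] = 10; i = -1, j = 7
j→6 (nums[6]=5≤10), i→0 (nums[0]=10≥10); i<j, swap → [5,19,11,4,18,17,10]
j→3 (nums[3]=4≤10), i→1 (nums[1]=19≥10); i<j, swap → [5,4,11,19,18,17,10]
j→1, i→2; i≥j, return j=1. nums = [5,4,11,19,18,17,10]

[5,4,11,19,18,17,10]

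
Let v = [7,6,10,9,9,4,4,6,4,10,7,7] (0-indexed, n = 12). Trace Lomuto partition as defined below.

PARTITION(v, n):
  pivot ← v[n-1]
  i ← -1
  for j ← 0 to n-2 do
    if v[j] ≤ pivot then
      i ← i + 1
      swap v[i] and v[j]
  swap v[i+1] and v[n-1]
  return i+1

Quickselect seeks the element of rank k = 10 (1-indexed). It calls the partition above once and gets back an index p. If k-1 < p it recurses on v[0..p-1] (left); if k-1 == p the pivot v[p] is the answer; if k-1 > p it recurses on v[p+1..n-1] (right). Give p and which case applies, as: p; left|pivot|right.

7; right

pivot = v[11] = 7; i = -1
j=0: v[0]=7 ≤ 7 → i=0, swap v[0],v[0] (no change) → [7,6,10,9,9,4,4,6,4,10,7,7]
j=1: v[1]=6 ≤ 7 → i=1, swap v[1],v[1] (no change) → [7,6,10,9,9,4,4,6,4,10,7,7]
j=2: v[2]=10 > 7 → no swap
j=3: v[3]=9 > 7 → no swap
j=4: v[4]=9 > 7 → no swap
j=5: v[5]=4 ≤ 7 → i=2, swap v[2],v[5] → [7,6,4,9,9,10,4,6,4,10,7,7]
j=6: v[6]=4 ≤ 7 → i=3, swap v[3],v[6] → [7,6,4,4,9,10,9,6,4,10,7,7]
j=7: v[7]=6 ≤ 7 → i=4, swap v[4],v[7] → [7,6,4,4,6,10,9,9,4,10,7,7]
j=8: v[8]=4 ≤ 7 → i=5, swap v[5],v[8] → [7,6,4,4,6,4,9,9,10,10,7,7]
j=9: v[9]=10 > 7 → no swap
j=10: v[10]=7 ≤ 7 → i=6, swap v[6],v[10] → [7,6,4,4,6,4,7,9,10,10,9,7]
final swap v[7],v[11] → [7,6,4,4,6,4,7,7,10,10,9,9]; return 7
p = 7; k-1 = 9 > 7 ⇒ right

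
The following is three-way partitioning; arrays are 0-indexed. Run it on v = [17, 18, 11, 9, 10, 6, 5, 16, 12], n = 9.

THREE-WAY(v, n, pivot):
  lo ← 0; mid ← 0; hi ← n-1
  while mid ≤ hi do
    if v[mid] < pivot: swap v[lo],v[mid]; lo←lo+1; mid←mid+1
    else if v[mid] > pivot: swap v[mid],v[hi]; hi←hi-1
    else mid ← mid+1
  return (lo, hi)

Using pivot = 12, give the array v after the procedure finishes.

[5, 11, 9, 10, 6, 12, 16, 18, 17]

lo=0 mid=0 hi=8
17>12: swap(0,8), hi=7 ⇒ [12, 18, 11, 9, 10, 6, 5, 16, 17]
12=12: mid=1
18>12: swap(1,7), hi=6 ⇒ [12, 16, 11, 9, 10, 6, 5, 18, 17]
16>12: swap(1,6), hi=5 ⇒ [12, 5, 11, 9, 10, 6, 16, 18, 17]
5<12: swap(0,1), lo=1 mid=2 ⇒ [5, 12, 11, 9, 10, 6, 16, 18, 17]
11<12: swap(1,2), lo=2 mid=3 ⇒ [5, 11, 12, 9, 10, 6, 16, 18, 17]
9<12: swap(2,3), lo=3 mid=4 ⇒ [5, 11, 9, 12, 10, 6, 16, 18, 17]
10<12: swap(3,4), lo=4 mid=5 ⇒ [5, 11, 9, 10, 12, 6, 16, 18, 17]
6<12: swap(4,5), lo=5 mid=6 ⇒ [5, 11, 9, 10, 6, 12, 16, 18, 17]
done. lo=5 hi=5; v=[5, 11, 9, 10, 6, 12, 16, 18, 17]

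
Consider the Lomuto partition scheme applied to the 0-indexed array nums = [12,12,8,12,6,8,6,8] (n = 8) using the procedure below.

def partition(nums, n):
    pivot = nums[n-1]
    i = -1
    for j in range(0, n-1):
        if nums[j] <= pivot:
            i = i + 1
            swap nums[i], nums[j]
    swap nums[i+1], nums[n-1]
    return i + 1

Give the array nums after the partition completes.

pivot=8, i=-1
j=0: 12>8, skip
j=1: 12>8, skip
j=2: 8≤8, i=0, swap(0,2) ⇒ [8,12,12,12,6,8,6,8]
j=3: 12>8, skip
j=4: 6≤8, i=1, swap(1,4) ⇒ [8,6,12,12,12,8,6,8]
j=5: 8≤8, i=2, swap(2,5) ⇒ [8,6,8,12,12,12,6,8]
j=6: 6≤8, i=3, swap(3,6) ⇒ [8,6,8,6,12,12,12,8]
swap(4,7) ⇒ [8,6,8,6,8,12,12,12]; return 4

[8,6,8,6,8,12,12,12]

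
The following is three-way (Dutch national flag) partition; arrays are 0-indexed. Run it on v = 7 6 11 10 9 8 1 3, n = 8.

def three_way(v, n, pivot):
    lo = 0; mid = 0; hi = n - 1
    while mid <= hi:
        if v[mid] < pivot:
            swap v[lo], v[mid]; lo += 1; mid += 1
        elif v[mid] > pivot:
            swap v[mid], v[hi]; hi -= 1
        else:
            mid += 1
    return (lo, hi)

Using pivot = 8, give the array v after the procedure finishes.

7 6 3 1 8 9 10 11

lo=0 mid=0 hi=7
7<8: swap(0,0), lo=1 mid=1 ⇒ 7 6 11 10 9 8 1 3
6<8: swap(1,1), lo=2 mid=2 ⇒ 7 6 11 10 9 8 1 3
11>8: swap(2,7), hi=6 ⇒ 7 6 3 10 9 8 1 11
3<8: swap(2,2), lo=3 mid=3 ⇒ 7 6 3 10 9 8 1 11
10>8: swap(3,6), hi=5 ⇒ 7 6 3 1 9 8 10 11
1<8: swap(3,3), lo=4 mid=4 ⇒ 7 6 3 1 9 8 10 11
9>8: swap(4,5), hi=4 ⇒ 7 6 3 1 8 9 10 11
8=8: mid=5
done. lo=4 hi=4; v=7 6 3 1 8 9 10 11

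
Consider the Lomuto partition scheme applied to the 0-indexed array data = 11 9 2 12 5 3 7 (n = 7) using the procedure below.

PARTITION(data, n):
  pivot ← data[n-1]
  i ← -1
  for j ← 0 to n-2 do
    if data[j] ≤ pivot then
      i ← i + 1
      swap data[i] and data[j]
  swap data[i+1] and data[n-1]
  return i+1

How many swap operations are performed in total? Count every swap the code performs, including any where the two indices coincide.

4

pivot = data[6] = 7; i = -1
j=0: data[0]=11 > 7 → no swap
j=1: data[1]=9 > 7 → no swap
j=2: data[2]=2 ≤ 7 → i=0, swap data[0],data[2] → 2 9 11 12 5 3 7
j=3: data[3]=12 > 7 → no swap
j=4: data[4]=5 ≤ 7 → i=1, swap data[1],data[4] → 2 5 11 12 9 3 7
j=5: data[5]=3 ≤ 7 → i=2, swap data[2],data[5] → 2 5 3 12 9 11 7
final swap data[3],data[6] → 2 5 3 7 9 11 12; return 3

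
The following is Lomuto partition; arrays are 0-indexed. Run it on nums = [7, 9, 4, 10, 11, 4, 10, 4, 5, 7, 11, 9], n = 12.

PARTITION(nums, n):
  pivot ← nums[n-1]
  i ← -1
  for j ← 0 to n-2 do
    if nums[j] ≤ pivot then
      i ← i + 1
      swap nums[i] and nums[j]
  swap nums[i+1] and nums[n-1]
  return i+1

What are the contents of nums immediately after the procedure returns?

pivot = nums[11] = 9; i = -1
j=0: nums[0]=7 ≤ 9 → i=0, swap nums[0],nums[0] (no change) → [7, 9, 4, 10, 11, 4, 10, 4, 5, 7, 11, 9]
j=1: nums[1]=9 ≤ 9 → i=1, swap nums[1],nums[1] (no change) → [7, 9, 4, 10, 11, 4, 10, 4, 5, 7, 11, 9]
j=2: nums[2]=4 ≤ 9 → i=2, swap nums[2],nums[2] (no change) → [7, 9, 4, 10, 11, 4, 10, 4, 5, 7, 11, 9]
j=3: nums[3]=10 > 9 → no swap
j=4: nums[4]=11 > 9 → no swap
j=5: nums[5]=4 ≤ 9 → i=3, swap nums[3],nums[5] → [7, 9, 4, 4, 11, 10, 10, 4, 5, 7, 11, 9]
j=6: nums[6]=10 > 9 → no swap
j=7: nums[7]=4 ≤ 9 → i=4, swap nums[4],nums[7] → [7, 9, 4, 4, 4, 10, 10, 11, 5, 7, 11, 9]
j=8: nums[8]=5 ≤ 9 → i=5, swap nums[5],nums[8] → [7, 9, 4, 4, 4, 5, 10, 11, 10, 7, 11, 9]
j=9: nums[9]=7 ≤ 9 → i=6, swap nums[6],nums[9] → [7, 9, 4, 4, 4, 5, 7, 11, 10, 10, 11, 9]
j=10: nums[10]=11 > 9 → no swap
final swap nums[7],nums[11] → [7, 9, 4, 4, 4, 5, 7, 9, 10, 10, 11, 11]; return 7

[7, 9, 4, 4, 4, 5, 7, 9, 10, 10, 11, 11]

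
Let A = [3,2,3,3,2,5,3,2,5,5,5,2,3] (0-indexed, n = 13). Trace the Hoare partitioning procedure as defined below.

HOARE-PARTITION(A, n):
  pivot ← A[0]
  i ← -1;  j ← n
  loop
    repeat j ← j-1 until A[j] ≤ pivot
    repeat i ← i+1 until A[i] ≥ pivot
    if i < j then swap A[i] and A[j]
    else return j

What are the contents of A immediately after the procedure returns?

pivot=3
j stops at 12 (3), i stops at 0 (3); swap ⇒ [3,2,3,3,2,5,3,2,5,5,5,2,3]
j stops at 11 (2), i stops at 2 (3); swap ⇒ [3,2,2,3,2,5,3,2,5,5,5,3,3]
j stops at 7 (2), i stops at 3 (3); swap ⇒ [3,2,2,2,2,5,3,3,5,5,5,3,3]
j stops at 6 (3), i stops at 5 (5); swap ⇒ [3,2,2,2,2,3,5,3,5,5,5,3,3]
j stops at 5, i stops at 6; i≥j ⇒ return 5. A=[3,2,2,2,2,3,5,3,5,5,5,3,3]

[3,2,2,2,2,3,5,3,5,5,5,3,3]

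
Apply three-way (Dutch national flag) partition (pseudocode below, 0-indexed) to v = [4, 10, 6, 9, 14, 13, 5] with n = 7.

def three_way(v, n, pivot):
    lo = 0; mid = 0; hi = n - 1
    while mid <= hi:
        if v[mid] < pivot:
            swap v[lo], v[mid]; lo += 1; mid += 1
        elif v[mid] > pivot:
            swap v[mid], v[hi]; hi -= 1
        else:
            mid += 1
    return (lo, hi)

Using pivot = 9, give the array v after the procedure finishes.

[4, 5, 6, 9, 13, 14, 10]

pivot = 9; lo=0, mid=0, hi=6
v[mid]=4<9: swap v[0],v[0]; lo=1,mid=1 → [4, 10, 6, 9, 14, 13, 5]
v[mid]=10>9: swap v[1],v[6]; hi=5 → [4, 5, 6, 9, 14, 13, 10]
v[mid]=5<9: swap v[1],v[1]; lo=2,mid=2 → [4, 5, 6, 9, 14, 13, 10]
v[mid]=6<9: swap v[2],v[2]; lo=3,mid=3 → [4, 5, 6, 9, 14, 13, 10]
v[mid]=9=9: mid=4
v[mid]=14>9: swap v[4],v[5]; hi=4 → [4, 5, 6, 9, 13, 14, 10]
v[mid]=13>9: swap v[4],v[4]; hi=3 → [4, 5, 6, 9, 13, 14, 10]
end: lo=3, hi=3; v = [4, 5, 6, 9, 13, 14, 10]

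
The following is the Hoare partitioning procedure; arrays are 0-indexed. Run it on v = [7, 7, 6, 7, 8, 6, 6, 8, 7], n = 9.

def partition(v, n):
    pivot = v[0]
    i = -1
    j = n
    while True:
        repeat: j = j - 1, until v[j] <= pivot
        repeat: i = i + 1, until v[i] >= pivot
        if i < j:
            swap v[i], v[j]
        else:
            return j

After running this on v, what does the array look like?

pivot = v[0] = 7; i = -1, j = 9
j→8 (v[8]=7≤7), i→0 (v[0]=7≥7); i<j, swap → [7, 7, 6, 7, 8, 6, 6, 8, 7]
j→6 (v[6]=6≤7), i→1 (v[1]=7≥7); i<j, swap → [7, 6, 6, 7, 8, 6, 7, 8, 7]
j→5 (v[5]=6≤7), i→3 (v[3]=7≥7); i<j, swap → [7, 6, 6, 6, 8, 7, 7, 8, 7]
j→3, i→4; i≥j, return j=3. v = [7, 6, 6, 6, 8, 7, 7, 8, 7]

[7, 6, 6, 6, 8, 7, 7, 8, 7]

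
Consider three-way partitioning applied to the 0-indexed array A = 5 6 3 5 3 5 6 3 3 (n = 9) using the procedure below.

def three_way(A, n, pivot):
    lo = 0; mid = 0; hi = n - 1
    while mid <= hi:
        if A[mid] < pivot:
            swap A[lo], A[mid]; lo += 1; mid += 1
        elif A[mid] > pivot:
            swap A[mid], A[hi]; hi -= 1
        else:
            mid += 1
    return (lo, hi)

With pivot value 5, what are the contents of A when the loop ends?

3 3 3 3 5 5 5 6 6

pivot = 5; lo=0, mid=0, hi=8
A[mid]=5=5: mid=1
A[mid]=6>5: swap A[1],A[8]; hi=7 → 5 3 3 5 3 5 6 3 6
A[mid]=3<5: swap A[0],A[1]; lo=1,mid=2 → 3 5 3 5 3 5 6 3 6
A[mid]=3<5: swap A[1],A[2]; lo=2,mid=3 → 3 3 5 5 3 5 6 3 6
A[mid]=5=5: mid=4
A[mid]=3<5: swap A[2],A[4]; lo=3,mid=5 → 3 3 3 5 5 5 6 3 6
A[mid]=5=5: mid=6
A[mid]=6>5: swap A[6],A[7]; hi=6 → 3 3 3 5 5 5 3 6 6
A[mid]=3<5: swap A[3],A[6]; lo=4,mid=7 → 3 3 3 3 5 5 5 6 6
end: lo=4, hi=6; A = 3 3 3 3 5 5 5 6 6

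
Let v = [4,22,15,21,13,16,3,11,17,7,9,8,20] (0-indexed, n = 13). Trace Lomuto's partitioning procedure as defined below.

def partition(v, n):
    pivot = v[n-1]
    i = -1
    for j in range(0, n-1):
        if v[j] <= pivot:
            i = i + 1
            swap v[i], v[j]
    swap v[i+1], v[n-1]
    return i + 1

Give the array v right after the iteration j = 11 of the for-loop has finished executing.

[4,15,13,16,3,11,17,7,9,8,22,21,20]

pivot = v[12] = 20; i = -1
j=0: v[0]=4 ≤ 20 → i=0, swap v[0],v[0] (no change) → [4,22,15,21,13,16,3,11,17,7,9,8,20]
j=1: v[1]=22 > 20 → no swap
j=2: v[2]=15 ≤ 20 → i=1, swap v[1],v[2] → [4,15,22,21,13,16,3,11,17,7,9,8,20]
j=3: v[3]=21 > 20 → no swap
j=4: v[4]=13 ≤ 20 → i=2, swap v[2],v[4] → [4,15,13,21,22,16,3,11,17,7,9,8,20]
j=5: v[5]=16 ≤ 20 → i=3, swap v[3],v[5] → [4,15,13,16,22,21,3,11,17,7,9,8,20]
j=6: v[6]=3 ≤ 20 → i=4, swap v[4],v[6] → [4,15,13,16,3,21,22,11,17,7,9,8,20]
j=7: v[7]=11 ≤ 20 → i=5, swap v[5],v[7] → [4,15,13,16,3,11,22,21,17,7,9,8,20]
j=8: v[8]=17 ≤ 20 → i=6, swap v[6],v[8] → [4,15,13,16,3,11,17,21,22,7,9,8,20]
j=9: v[9]=7 ≤ 20 → i=7, swap v[7],v[9] → [4,15,13,16,3,11,17,7,22,21,9,8,20]
j=10: v[10]=9 ≤ 20 → i=8, swap v[8],v[10] → [4,15,13,16,3,11,17,7,9,21,22,8,20]
j=11: v[11]=8 ≤ 20 → i=9, swap v[9],v[11] → [4,15,13,16,3,11,17,7,9,8,22,21,20]
(after j=11) v = [4,15,13,16,3,11,17,7,9,8,22,21,20]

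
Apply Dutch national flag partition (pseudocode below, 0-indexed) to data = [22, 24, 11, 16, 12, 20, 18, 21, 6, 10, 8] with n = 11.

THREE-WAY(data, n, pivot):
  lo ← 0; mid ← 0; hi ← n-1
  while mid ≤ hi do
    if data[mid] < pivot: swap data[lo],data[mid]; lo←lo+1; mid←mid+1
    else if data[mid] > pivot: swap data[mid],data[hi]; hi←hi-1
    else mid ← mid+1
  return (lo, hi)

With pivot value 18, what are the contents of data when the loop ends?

lo=0 mid=0 hi=10
22>18: swap(0,10), hi=9 ⇒ [8, 24, 11, 16, 12, 20, 18, 21, 6, 10, 22]
8<18: swap(0,0), lo=1 mid=1 ⇒ [8, 24, 11, 16, 12, 20, 18, 21, 6, 10, 22]
24>18: swap(1,9), hi=8 ⇒ [8, 10, 11, 16, 12, 20, 18, 21, 6, 24, 22]
10<18: swap(1,1), lo=2 mid=2 ⇒ [8, 10, 11, 16, 12, 20, 18, 21, 6, 24, 22]
11<18: swap(2,2), lo=3 mid=3 ⇒ [8, 10, 11, 16, 12, 20, 18, 21, 6, 24, 22]
16<18: swap(3,3), lo=4 mid=4 ⇒ [8, 10, 11, 16, 12, 20, 18, 21, 6, 24, 22]
12<18: swap(4,4), lo=5 mid=5 ⇒ [8, 10, 11, 16, 12, 20, 18, 21, 6, 24, 22]
20>18: swap(5,8), hi=7 ⇒ [8, 10, 11, 16, 12, 6, 18, 21, 20, 24, 22]
6<18: swap(5,5), lo=6 mid=6 ⇒ [8, 10, 11, 16, 12, 6, 18, 21, 20, 24, 22]
18=18: mid=7
21>18: swap(7,7), hi=6 ⇒ [8, 10, 11, 16, 12, 6, 18, 21, 20, 24, 22]
done. lo=6 hi=6; data=[8, 10, 11, 16, 12, 6, 18, 21, 20, 24, 22]

[8, 10, 11, 16, 12, 6, 18, 21, 20, 24, 22]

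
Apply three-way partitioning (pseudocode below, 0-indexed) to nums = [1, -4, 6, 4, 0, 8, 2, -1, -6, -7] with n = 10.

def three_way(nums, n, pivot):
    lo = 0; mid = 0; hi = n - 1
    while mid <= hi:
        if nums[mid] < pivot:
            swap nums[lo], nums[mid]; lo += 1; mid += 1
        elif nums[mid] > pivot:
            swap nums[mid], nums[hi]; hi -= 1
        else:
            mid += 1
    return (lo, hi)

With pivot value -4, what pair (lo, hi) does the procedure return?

pivot = -4; lo=0, mid=0, hi=9
nums[mid]=1>-4: swap nums[0],nums[9]; hi=8 → [-7, -4, 6, 4, 0, 8, 2, -1, -6, 1]
nums[mid]=-7<-4: swap nums[0],nums[0]; lo=1,mid=1 → [-7, -4, 6, 4, 0, 8, 2, -1, -6, 1]
nums[mid]=-4=-4: mid=2
nums[mid]=6>-4: swap nums[2],nums[8]; hi=7 → [-7, -4, -6, 4, 0, 8, 2, -1, 6, 1]
nums[mid]=-6<-4: swap nums[1],nums[2]; lo=2,mid=3 → [-7, -6, -4, 4, 0, 8, 2, -1, 6, 1]
nums[mid]=4>-4: swap nums[3],nums[7]; hi=6 → [-7, -6, -4, -1, 0, 8, 2, 4, 6, 1]
nums[mid]=-1>-4: swap nums[3],nums[6]; hi=5 → [-7, -6, -4, 2, 0, 8, -1, 4, 6, 1]
nums[mid]=2>-4: swap nums[3],nums[5]; hi=4 → [-7, -6, -4, 8, 0, 2, -1, 4, 6, 1]
nums[mid]=8>-4: swap nums[3],nums[4]; hi=3 → [-7, -6, -4, 0, 8, 2, -1, 4, 6, 1]
nums[mid]=0>-4: swap nums[3],nums[3]; hi=2 → [-7, -6, -4, 0, 8, 2, -1, 4, 6, 1]
end: lo=2, hi=2; nums = [-7, -6, -4, 0, 8, 2, -1, 4, 6, 1]

(2, 2)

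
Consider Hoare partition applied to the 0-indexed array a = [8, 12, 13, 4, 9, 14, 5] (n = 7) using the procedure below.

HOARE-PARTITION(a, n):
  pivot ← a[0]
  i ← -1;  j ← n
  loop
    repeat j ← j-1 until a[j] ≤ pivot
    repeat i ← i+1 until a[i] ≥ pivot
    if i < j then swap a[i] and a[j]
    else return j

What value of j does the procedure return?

pivot = a[0] = 8; i = -1, j = 7
j→6 (a[6]=5≤8), i→0 (a[0]=8≥8); i<j, swap → [5, 12, 13, 4, 9, 14, 8]
j→3 (a[3]=4≤8), i→1 (a[1]=12≥8); i<j, swap → [5, 4, 13, 12, 9, 14, 8]
j→1, i→2; i≥j, return j=1. a = [5, 4, 13, 12, 9, 14, 8]

1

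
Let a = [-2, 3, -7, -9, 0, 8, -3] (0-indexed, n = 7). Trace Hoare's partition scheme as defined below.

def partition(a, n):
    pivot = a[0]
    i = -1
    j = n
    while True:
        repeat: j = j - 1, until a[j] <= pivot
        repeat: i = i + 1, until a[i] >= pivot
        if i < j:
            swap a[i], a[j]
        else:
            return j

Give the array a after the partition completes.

pivot=-2
j stops at 6 (-3), i stops at 0 (-2); swap ⇒ [-3, 3, -7, -9, 0, 8, -2]
j stops at 3 (-9), i stops at 1 (3); swap ⇒ [-3, -9, -7, 3, 0, 8, -2]
j stops at 2, i stops at 3; i≥j ⇒ return 2. a=[-3, -9, -7, 3, 0, 8, -2]

[-3, -9, -7, 3, 0, 8, -2]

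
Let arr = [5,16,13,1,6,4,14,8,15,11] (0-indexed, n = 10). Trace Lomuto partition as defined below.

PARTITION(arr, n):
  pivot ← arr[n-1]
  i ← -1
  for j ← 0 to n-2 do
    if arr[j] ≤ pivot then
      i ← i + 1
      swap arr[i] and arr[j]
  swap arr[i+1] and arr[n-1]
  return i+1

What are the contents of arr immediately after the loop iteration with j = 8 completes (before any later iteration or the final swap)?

pivot=11, i=-1
j=0: 5≤11, i=0, swap(0,0) ⇒ [5,16,13,1,6,4,14,8,15,11]
j=1: 16>11, skip
j=2: 13>11, skip
j=3: 1≤11, i=1, swap(1,3) ⇒ [5,1,13,16,6,4,14,8,15,11]
j=4: 6≤11, i=2, swap(2,4) ⇒ [5,1,6,16,13,4,14,8,15,11]
j=5: 4≤11, i=3, swap(3,5) ⇒ [5,1,6,4,13,16,14,8,15,11]
j=6: 14>11, skip
j=7: 8≤11, i=4, swap(4,7) ⇒ [5,1,6,4,8,16,14,13,15,11]
j=8: 15>11, skip
(after j=8) arr = [5,1,6,4,8,16,14,13,15,11]

[5,1,6,4,8,16,14,13,15,11]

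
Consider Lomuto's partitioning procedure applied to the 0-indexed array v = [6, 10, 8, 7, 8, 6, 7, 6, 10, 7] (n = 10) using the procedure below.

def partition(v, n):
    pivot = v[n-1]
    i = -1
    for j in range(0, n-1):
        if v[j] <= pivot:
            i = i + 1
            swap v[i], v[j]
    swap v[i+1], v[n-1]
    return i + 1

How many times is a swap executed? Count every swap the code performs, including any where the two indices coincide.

6

pivot=7, i=-1
j=0: 6≤7, i=0, swap(0,0) ⇒ [6, 10, 8, 7, 8, 6, 7, 6, 10, 7]
j=1: 10>7, skip
j=2: 8>7, skip
j=3: 7≤7, i=1, swap(1,3) ⇒ [6, 7, 8, 10, 8, 6, 7, 6, 10, 7]
j=4: 8>7, skip
j=5: 6≤7, i=2, swap(2,5) ⇒ [6, 7, 6, 10, 8, 8, 7, 6, 10, 7]
j=6: 7≤7, i=3, swap(3,6) ⇒ [6, 7, 6, 7, 8, 8, 10, 6, 10, 7]
j=7: 6≤7, i=4, swap(4,7) ⇒ [6, 7, 6, 7, 6, 8, 10, 8, 10, 7]
j=8: 10>7, skip
swap(5,9) ⇒ [6, 7, 6, 7, 6, 7, 10, 8, 10, 8]; return 5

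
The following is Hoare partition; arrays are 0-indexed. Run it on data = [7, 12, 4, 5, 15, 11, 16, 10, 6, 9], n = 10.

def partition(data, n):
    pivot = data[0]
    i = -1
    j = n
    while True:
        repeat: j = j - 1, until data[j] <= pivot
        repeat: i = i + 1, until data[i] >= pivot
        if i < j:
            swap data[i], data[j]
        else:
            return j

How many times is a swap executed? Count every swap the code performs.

pivot=7
j stops at 8 (6), i stops at 0 (7); swap ⇒ [6, 12, 4, 5, 15, 11, 16, 10, 7, 9]
j stops at 3 (5), i stops at 1 (12); swap ⇒ [6, 5, 4, 12, 15, 11, 16, 10, 7, 9]
j stops at 2, i stops at 3; i≥j ⇒ return 2. data=[6, 5, 4, 12, 15, 11, 16, 10, 7, 9]

2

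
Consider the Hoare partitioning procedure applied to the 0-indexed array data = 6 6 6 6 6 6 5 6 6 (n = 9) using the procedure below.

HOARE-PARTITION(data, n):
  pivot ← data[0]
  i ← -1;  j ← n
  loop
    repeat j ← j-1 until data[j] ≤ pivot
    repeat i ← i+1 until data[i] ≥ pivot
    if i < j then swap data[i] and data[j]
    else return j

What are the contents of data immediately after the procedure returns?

pivot=6
j stops at 8 (6), i stops at 0 (6); swap ⇒ 6 6 6 6 6 6 5 6 6
j stops at 7 (6), i stops at 1 (6); swap ⇒ 6 6 6 6 6 6 5 6 6
j stops at 6 (5), i stops at 2 (6); swap ⇒ 6 6 5 6 6 6 6 6 6
j stops at 5 (6), i stops at 3 (6); swap ⇒ 6 6 5 6 6 6 6 6 6
j stops at 4, i stops at 4; i≥j ⇒ return 4. data=6 6 5 6 6 6 6 6 6

6 6 5 6 6 6 6 6 6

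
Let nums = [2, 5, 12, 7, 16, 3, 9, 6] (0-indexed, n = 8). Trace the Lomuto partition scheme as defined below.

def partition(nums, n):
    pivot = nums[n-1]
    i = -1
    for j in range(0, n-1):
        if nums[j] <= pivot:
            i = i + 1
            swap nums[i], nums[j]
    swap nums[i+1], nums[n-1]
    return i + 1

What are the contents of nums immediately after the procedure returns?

[2, 5, 3, 6, 16, 12, 9, 7]

pivot=6, i=-1
j=0: 2≤6, i=0, swap(0,0) ⇒ [2, 5, 12, 7, 16, 3, 9, 6]
j=1: 5≤6, i=1, swap(1,1) ⇒ [2, 5, 12, 7, 16, 3, 9, 6]
j=2: 12>6, skip
j=3: 7>6, skip
j=4: 16>6, skip
j=5: 3≤6, i=2, swap(2,5) ⇒ [2, 5, 3, 7, 16, 12, 9, 6]
j=6: 9>6, skip
swap(3,7) ⇒ [2, 5, 3, 6, 16, 12, 9, 7]; return 3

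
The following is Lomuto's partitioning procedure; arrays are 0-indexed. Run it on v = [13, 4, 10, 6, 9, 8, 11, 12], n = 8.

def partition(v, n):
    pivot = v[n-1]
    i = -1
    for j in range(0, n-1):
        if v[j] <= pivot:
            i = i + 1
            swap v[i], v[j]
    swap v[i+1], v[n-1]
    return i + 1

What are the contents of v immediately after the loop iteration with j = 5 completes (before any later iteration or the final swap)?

pivot=12, i=-1
j=0: 13>12, skip
j=1: 4≤12, i=0, swap(0,1) ⇒ [4, 13, 10, 6, 9, 8, 11, 12]
j=2: 10≤12, i=1, swap(1,2) ⇒ [4, 10, 13, 6, 9, 8, 11, 12]
j=3: 6≤12, i=2, swap(2,3) ⇒ [4, 10, 6, 13, 9, 8, 11, 12]
j=4: 9≤12, i=3, swap(3,4) ⇒ [4, 10, 6, 9, 13, 8, 11, 12]
j=5: 8≤12, i=4, swap(4,5) ⇒ [4, 10, 6, 9, 8, 13, 11, 12]
(after j=5) v = [4, 10, 6, 9, 8, 13, 11, 12]

[4, 10, 6, 9, 8, 13, 11, 12]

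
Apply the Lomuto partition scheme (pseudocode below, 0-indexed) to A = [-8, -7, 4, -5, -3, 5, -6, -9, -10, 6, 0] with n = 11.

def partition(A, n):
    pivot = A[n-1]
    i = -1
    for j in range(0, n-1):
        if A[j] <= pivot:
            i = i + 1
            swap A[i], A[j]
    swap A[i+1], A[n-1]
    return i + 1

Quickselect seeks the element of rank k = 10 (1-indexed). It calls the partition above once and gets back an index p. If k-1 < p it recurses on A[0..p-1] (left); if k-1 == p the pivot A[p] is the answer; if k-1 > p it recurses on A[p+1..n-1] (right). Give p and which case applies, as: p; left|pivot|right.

7; right

pivot = A[10] = 0; i = -1
j=0: A[0]=-8 ≤ 0 → i=0, swap A[0],A[0] (no change) → [-8, -7, 4, -5, -3, 5, -6, -9, -10, 6, 0]
j=1: A[1]=-7 ≤ 0 → i=1, swap A[1],A[1] (no change) → [-8, -7, 4, -5, -3, 5, -6, -9, -10, 6, 0]
j=2: A[2]=4 > 0 → no swap
j=3: A[3]=-5 ≤ 0 → i=2, swap A[2],A[3] → [-8, -7, -5, 4, -3, 5, -6, -9, -10, 6, 0]
j=4: A[4]=-3 ≤ 0 → i=3, swap A[3],A[4] → [-8, -7, -5, -3, 4, 5, -6, -9, -10, 6, 0]
j=5: A[5]=5 > 0 → no swap
j=6: A[6]=-6 ≤ 0 → i=4, swap A[4],A[6] → [-8, -7, -5, -3, -6, 5, 4, -9, -10, 6, 0]
j=7: A[7]=-9 ≤ 0 → i=5, swap A[5],A[7] → [-8, -7, -5, -3, -6, -9, 4, 5, -10, 6, 0]
j=8: A[8]=-10 ≤ 0 → i=6, swap A[6],A[8] → [-8, -7, -5, -3, -6, -9, -10, 5, 4, 6, 0]
j=9: A[9]=6 > 0 → no swap
final swap A[7],A[10] → [-8, -7, -5, -3, -6, -9, -10, 0, 4, 6, 5]; return 7
p = 7; k-1 = 9 > 7 ⇒ right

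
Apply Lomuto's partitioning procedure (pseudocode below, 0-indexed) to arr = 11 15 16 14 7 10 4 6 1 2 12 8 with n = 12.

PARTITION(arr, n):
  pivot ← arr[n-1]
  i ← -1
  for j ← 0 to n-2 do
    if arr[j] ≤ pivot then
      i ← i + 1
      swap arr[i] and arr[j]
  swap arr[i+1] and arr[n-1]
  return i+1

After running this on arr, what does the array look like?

7 4 6 1 2 8 15 16 14 11 12 10

pivot = arr[11] = 8; i = -1
j=0: arr[0]=11 > 8 → no swap
j=1: arr[1]=15 > 8 → no swap
j=2: arr[2]=16 > 8 → no swap
j=3: arr[3]=14 > 8 → no swap
j=4: arr[4]=7 ≤ 8 → i=0, swap arr[0],arr[4] → 7 15 16 14 11 10 4 6 1 2 12 8
j=5: arr[5]=10 > 8 → no swap
j=6: arr[6]=4 ≤ 8 → i=1, swap arr[1],arr[6] → 7 4 16 14 11 10 15 6 1 2 12 8
j=7: arr[7]=6 ≤ 8 → i=2, swap arr[2],arr[7] → 7 4 6 14 11 10 15 16 1 2 12 8
j=8: arr[8]=1 ≤ 8 → i=3, swap arr[3],arr[8] → 7 4 6 1 11 10 15 16 14 2 12 8
j=9: arr[9]=2 ≤ 8 → i=4, swap arr[4],arr[9] → 7 4 6 1 2 10 15 16 14 11 12 8
j=10: arr[10]=12 > 8 → no swap
final swap arr[5],arr[11] → 7 4 6 1 2 8 15 16 14 11 12 10; return 5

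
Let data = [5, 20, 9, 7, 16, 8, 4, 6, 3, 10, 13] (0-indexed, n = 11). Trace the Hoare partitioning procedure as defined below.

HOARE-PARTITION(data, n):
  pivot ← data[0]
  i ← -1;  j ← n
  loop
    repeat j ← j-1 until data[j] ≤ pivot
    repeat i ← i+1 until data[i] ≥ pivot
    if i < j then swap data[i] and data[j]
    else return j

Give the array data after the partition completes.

pivot = data[0] = 5; i = -1, j = 11
j→8 (data[8]=3≤5), i→0 (data[0]=5≥5); i<j, swap → [3, 20, 9, 7, 16, 8, 4, 6, 5, 10, 13]
j→6 (data[6]=4≤5), i→1 (data[1]=20≥5); i<j, swap → [3, 4, 9, 7, 16, 8, 20, 6, 5, 10, 13]
j→1, i→2; i≥j, return j=1. data = [3, 4, 9, 7, 16, 8, 20, 6, 5, 10, 13]

[3, 4, 9, 7, 16, 8, 20, 6, 5, 10, 13]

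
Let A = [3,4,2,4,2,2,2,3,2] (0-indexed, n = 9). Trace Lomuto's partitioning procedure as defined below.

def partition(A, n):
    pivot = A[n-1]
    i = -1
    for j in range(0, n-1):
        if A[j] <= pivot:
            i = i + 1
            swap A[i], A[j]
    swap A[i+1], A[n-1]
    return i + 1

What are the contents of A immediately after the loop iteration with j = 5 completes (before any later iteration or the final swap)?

pivot = A[8] = 2; i = -1
j=0: A[0]=3 > 2 → no swap
j=1: A[1]=4 > 2 → no swap
j=2: A[2]=2 ≤ 2 → i=0, swap A[0],A[2] → [2,4,3,4,2,2,2,3,2]
j=3: A[3]=4 > 2 → no swap
j=4: A[4]=2 ≤ 2 → i=1, swap A[1],A[4] → [2,2,3,4,4,2,2,3,2]
j=5: A[5]=2 ≤ 2 → i=2, swap A[2],A[5] → [2,2,2,4,4,3,2,3,2]
(after j=5) A = [2,2,2,4,4,3,2,3,2]

[2,2,2,4,4,3,2,3,2]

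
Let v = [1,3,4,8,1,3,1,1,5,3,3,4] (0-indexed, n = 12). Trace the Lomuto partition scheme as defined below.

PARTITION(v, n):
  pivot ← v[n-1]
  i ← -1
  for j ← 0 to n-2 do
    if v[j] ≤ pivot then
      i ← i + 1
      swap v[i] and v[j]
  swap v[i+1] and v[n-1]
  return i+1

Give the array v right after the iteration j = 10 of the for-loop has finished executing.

pivot = v[11] = 4; i = -1
j=0: v[0]=1 ≤ 4 → i=0, swap v[0],v[0] (no change) → [1,3,4,8,1,3,1,1,5,3,3,4]
j=1: v[1]=3 ≤ 4 → i=1, swap v[1],v[1] (no change) → [1,3,4,8,1,3,1,1,5,3,3,4]
j=2: v[2]=4 ≤ 4 → i=2, swap v[2],v[2] (no change) → [1,3,4,8,1,3,1,1,5,3,3,4]
j=3: v[3]=8 > 4 → no swap
j=4: v[4]=1 ≤ 4 → i=3, swap v[3],v[4] → [1,3,4,1,8,3,1,1,5,3,3,4]
j=5: v[5]=3 ≤ 4 → i=4, swap v[4],v[5] → [1,3,4,1,3,8,1,1,5,3,3,4]
j=6: v[6]=1 ≤ 4 → i=5, swap v[5],v[6] → [1,3,4,1,3,1,8,1,5,3,3,4]
j=7: v[7]=1 ≤ 4 → i=6, swap v[6],v[7] → [1,3,4,1,3,1,1,8,5,3,3,4]
j=8: v[8]=5 > 4 → no swap
j=9: v[9]=3 ≤ 4 → i=7, swap v[7],v[9] → [1,3,4,1,3,1,1,3,5,8,3,4]
j=10: v[10]=3 ≤ 4 → i=8, swap v[8],v[10] → [1,3,4,1,3,1,1,3,3,8,5,4]
(after j=10) v = [1,3,4,1,3,1,1,3,3,8,5,4]

[1,3,4,1,3,1,1,3,3,8,5,4]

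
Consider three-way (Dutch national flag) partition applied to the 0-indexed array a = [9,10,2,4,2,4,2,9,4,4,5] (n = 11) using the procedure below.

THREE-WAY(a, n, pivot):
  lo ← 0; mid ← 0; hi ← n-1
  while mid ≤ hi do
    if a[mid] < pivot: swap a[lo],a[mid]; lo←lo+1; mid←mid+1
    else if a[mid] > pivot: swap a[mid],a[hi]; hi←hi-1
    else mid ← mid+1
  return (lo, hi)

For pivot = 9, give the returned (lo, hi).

pivot = 9; lo=0, mid=0, hi=10
a[mid]=9=9: mid=1
a[mid]=10>9: swap a[1],a[10]; hi=9 → [9,5,2,4,2,4,2,9,4,4,10]
a[mid]=5<9: swap a[0],a[1]; lo=1,mid=2 → [5,9,2,4,2,4,2,9,4,4,10]
a[mid]=2<9: swap a[1],a[2]; lo=2,mid=3 → [5,2,9,4,2,4,2,9,4,4,10]
a[mid]=4<9: swap a[2],a[3]; lo=3,mid=4 → [5,2,4,9,2,4,2,9,4,4,10]
a[mid]=2<9: swap a[3],a[4]; lo=4,mid=5 → [5,2,4,2,9,4,2,9,4,4,10]
a[mid]=4<9: swap a[4],a[5]; lo=5,mid=6 → [5,2,4,2,4,9,2,9,4,4,10]
a[mid]=2<9: swap a[5],a[6]; lo=6,mid=7 → [5,2,4,2,4,2,9,9,4,4,10]
a[mid]=9=9: mid=8
a[mid]=4<9: swap a[6],a[8]; lo=7,mid=9 → [5,2,4,2,4,2,4,9,9,4,10]
a[mid]=4<9: swap a[7],a[9]; lo=8,mid=10 → [5,2,4,2,4,2,4,4,9,9,10]
end: lo=8, hi=9; a = [5,2,4,2,4,2,4,4,9,9,10]

(8, 9)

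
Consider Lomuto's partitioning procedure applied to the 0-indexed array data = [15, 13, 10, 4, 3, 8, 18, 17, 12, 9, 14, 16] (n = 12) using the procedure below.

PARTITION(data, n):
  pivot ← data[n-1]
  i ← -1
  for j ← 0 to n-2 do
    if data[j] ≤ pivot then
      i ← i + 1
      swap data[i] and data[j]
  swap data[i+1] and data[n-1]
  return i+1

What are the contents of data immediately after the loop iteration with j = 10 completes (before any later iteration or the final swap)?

pivot=16, i=-1
j=0: 15≤16, i=0, swap(0,0) ⇒ [15, 13, 10, 4, 3, 8, 18, 17, 12, 9, 14, 16]
j=1: 13≤16, i=1, swap(1,1) ⇒ [15, 13, 10, 4, 3, 8, 18, 17, 12, 9, 14, 16]
j=2: 10≤16, i=2, swap(2,2) ⇒ [15, 13, 10, 4, 3, 8, 18, 17, 12, 9, 14, 16]
j=3: 4≤16, i=3, swap(3,3) ⇒ [15, 13, 10, 4, 3, 8, 18, 17, 12, 9, 14, 16]
j=4: 3≤16, i=4, swap(4,4) ⇒ [15, 13, 10, 4, 3, 8, 18, 17, 12, 9, 14, 16]
j=5: 8≤16, i=5, swap(5,5) ⇒ [15, 13, 10, 4, 3, 8, 18, 17, 12, 9, 14, 16]
j=6: 18>16, skip
j=7: 17>16, skip
j=8: 12≤16, i=6, swap(6,8) ⇒ [15, 13, 10, 4, 3, 8, 12, 17, 18, 9, 14, 16]
j=9: 9≤16, i=7, swap(7,9) ⇒ [15, 13, 10, 4, 3, 8, 12, 9, 18, 17, 14, 16]
j=10: 14≤16, i=8, swap(8,10) ⇒ [15, 13, 10, 4, 3, 8, 12, 9, 14, 17, 18, 16]
(after j=10) data = [15, 13, 10, 4, 3, 8, 12, 9, 14, 17, 18, 16]

[15, 13, 10, 4, 3, 8, 12, 9, 14, 17, 18, 16]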